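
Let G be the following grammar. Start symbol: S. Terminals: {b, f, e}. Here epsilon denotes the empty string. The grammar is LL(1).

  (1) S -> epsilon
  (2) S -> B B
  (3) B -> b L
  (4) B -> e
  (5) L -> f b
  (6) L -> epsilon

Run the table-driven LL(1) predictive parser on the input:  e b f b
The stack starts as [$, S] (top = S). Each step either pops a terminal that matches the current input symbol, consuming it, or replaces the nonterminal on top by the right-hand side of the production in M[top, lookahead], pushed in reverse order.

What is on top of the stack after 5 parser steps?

     Stack  Input      Action
  1  $ S    e b f b $  expand S -> B B
  2  $ B B  e b f b $  expand B -> e
  3  $ B e  e b f b $  match e
  4  $ B    b f b $    expand B -> b L
  5  $ L b  b f b $    match b
Stack after step 5: $ L (top = L).

L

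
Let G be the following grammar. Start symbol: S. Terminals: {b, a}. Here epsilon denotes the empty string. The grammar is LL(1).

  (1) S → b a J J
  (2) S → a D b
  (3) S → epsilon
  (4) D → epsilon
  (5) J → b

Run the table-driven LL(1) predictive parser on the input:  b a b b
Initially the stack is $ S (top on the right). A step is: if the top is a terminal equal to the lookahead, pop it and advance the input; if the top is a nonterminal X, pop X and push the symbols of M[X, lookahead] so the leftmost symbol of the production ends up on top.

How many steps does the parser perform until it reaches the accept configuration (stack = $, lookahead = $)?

7

     Stack      Input      Action
  1  $ S        b a b b $  expand S → b a J J
  2  $ J J a b  b a b b $  match b
  3  $ J J a    a b b $    match a
  4  $ J J      b b $      expand J → b
  5  $ J b      b b $      match b
  6  $ J        b $        expand J → b
  7  $ b        b $        match b
Accept reached after 7 steps.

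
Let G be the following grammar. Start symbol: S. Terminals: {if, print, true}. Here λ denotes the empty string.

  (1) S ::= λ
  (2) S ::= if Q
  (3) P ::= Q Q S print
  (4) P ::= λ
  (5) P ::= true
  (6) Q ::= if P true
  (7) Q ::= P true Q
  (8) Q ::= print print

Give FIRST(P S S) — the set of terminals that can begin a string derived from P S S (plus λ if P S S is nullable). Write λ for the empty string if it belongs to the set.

{λ, if, print, true}

FIRST(S) = {λ, if}
FIRST(P) = {λ, if, print, true}  (via Q Q S print)
FIRST(Q) = {if, print, true}  (via P true Q)
FIRST(P S S): take FIRST of each symbol in turn, carrying on past any symbol whose FIRST contains λ; result {λ, if, print, true}.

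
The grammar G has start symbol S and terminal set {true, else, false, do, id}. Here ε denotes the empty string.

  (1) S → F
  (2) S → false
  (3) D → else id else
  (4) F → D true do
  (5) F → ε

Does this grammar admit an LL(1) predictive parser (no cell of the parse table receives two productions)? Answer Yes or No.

Yes

FIRST(S) = {ε, else, false}
FIRST(D) = {else}
FIRST(F) = {ε, else}
FOLLOW(S) = {$}
FOLLOW(D) = {true}
FOLLOW(F) = {$}
Each cell of M receives at most one production.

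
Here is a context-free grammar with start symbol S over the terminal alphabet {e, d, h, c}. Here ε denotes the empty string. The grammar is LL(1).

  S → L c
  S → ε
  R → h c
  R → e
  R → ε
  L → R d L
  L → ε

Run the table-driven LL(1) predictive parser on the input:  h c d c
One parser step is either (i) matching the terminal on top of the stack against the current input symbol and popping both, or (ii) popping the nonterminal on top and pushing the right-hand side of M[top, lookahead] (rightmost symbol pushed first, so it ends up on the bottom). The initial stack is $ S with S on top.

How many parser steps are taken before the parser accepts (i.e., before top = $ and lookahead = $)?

8

     Stack        Input      Action
  1  $ S          h c d c $  expand S → L c
  2  $ c L        h c d c $  expand L → R d L
  3  $ c L d R    h c d c $  expand R → h c
  4  $ c L d c h  h c d c $  match h
  5  $ c L d c    c d c $    match c
  6  $ c L d      d c $      match d
  7  $ c L        c $        expand L → ε
  8  $ c          c $        match c
Accept reached after 8 steps.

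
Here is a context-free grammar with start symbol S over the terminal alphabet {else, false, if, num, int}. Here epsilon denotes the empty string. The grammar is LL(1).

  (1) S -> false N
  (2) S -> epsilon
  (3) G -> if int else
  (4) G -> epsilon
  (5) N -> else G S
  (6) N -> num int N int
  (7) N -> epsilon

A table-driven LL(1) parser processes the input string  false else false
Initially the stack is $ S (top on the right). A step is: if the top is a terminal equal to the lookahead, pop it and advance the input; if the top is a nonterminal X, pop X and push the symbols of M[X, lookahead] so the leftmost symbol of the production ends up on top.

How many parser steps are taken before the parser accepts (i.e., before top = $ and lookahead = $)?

8

     Stack       Input               Action
  1  $ S         false else false $  expand S -> false N
  2  $ N false   false else false $  match false
  3  $ N         else false $        expand N -> else G S
  4  $ S G else  else false $        match else
  5  $ S G       false $             expand G -> epsilon
  6  $ S         false $             expand S -> false N
  7  $ N false   false $             match false
  8  $ N         $                   expand N -> epsilon
Accept reached after 8 steps.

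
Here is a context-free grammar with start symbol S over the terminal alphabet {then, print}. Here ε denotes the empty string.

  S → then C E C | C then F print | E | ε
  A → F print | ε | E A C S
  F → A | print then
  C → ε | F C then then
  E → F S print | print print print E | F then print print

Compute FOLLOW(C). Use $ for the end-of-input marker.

FIRST(S) = {ε, print, then}  (via C then F print, E)
FIRST(A) = {ε, print, then}  (via F print, E A C S)
FIRST(F) = {ε, print, then}  (via A)
FIRST(C) = {ε, print, then}  (via F C then then)
FIRST(E) = {print, then}  (via F S print, F then print print)
FOLLOW(S) includes $ since S is the start symbol.
FOLLOW(F): in S→C then F print, F is followed by print with FIRST {print}; in A→F print, F is followed by print with FIRST {print}; in C→F C then then, F is followed by C then then with FIRST {print, then}; in E→F S print, F is followed by S print with FIRST {print, then}; in E→F then print print, F is followed by then print print with FIRST {then}. Thus FOLLOW(F) = {print, then}.
FOLLOW(A): in A→E A C S, A is followed by C S with FIRST {ε, print, then}; in A→E A C S, the suffix after A is nullable (adds nothing new); in F→A, the suffix after A is empty, so FOLLOW(A) ⊇ FOLLOW(F) = {print, then}. Thus FOLLOW(A) = {print, then}.
FOLLOW(S): in A→E A C S, the suffix after S is empty, so FOLLOW(S) ⊇ FOLLOW(A) = {print, then}; in E→F S print, S is followed by print with FIRST {print}. Thus FOLLOW(S) = {$, print, then}.
FOLLOW(C): in S→then C E C (occurrence 1), C is followed by E C with FIRST {print, then}; in S→then C E C (occurrence 2), the suffix after C is empty, so FOLLOW(C) ⊇ FOLLOW(S) = {$, print, then}; in S→C then F print, C is followed by then F print with FIRST {then}; in A→E A C S, C is followed by S with FIRST {ε, print, then}; in A→E A C S, the suffix after C is nullable, so FOLLOW(C) ⊇ FOLLOW(A) = {print, then}; in C→F C then then, C is followed by then then with FIRST {then}. Thus FOLLOW(C) = {$, print, then}.
FOLLOW(E): in S→then C E C, E is followed by C with FIRST {ε, print, then}; in S→then C E C, the suffix after E is nullable, so FOLLOW(E) ⊇ FOLLOW(S) = {$, print, then}; in S→E, the suffix after E is empty, so FOLLOW(E) ⊇ FOLLOW(S) = {$, print, then}; in A→E A C S, E is followed by A C S with FIRST {ε, print, then}; in A→E A C S, the suffix after E is nullable, so FOLLOW(E) ⊇ FOLLOW(A) = {print, then}; in E→print print print E, the suffix after E is empty (adds nothing new). Thus FOLLOW(E) = {$, print, then}.

{$, print, then}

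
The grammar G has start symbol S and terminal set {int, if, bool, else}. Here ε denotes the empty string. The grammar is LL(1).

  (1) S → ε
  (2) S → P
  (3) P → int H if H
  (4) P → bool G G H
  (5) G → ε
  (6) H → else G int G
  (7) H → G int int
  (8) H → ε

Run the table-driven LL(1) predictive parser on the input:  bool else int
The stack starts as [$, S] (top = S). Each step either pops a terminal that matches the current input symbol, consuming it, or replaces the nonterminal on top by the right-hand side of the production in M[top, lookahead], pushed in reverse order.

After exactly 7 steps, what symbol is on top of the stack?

step 1: stack=$ S  input=bool else int $  — expand S → P
step 2: stack=$ P  input=bool else int $  — expand P → bool G G H
step 3: stack=$ H G G bool  input=bool else int $  — match bool
step 4: stack=$ H G G  input=else int $  — expand G → ε
step 5: stack=$ H G  input=else int $  — expand G → ε
step 6: stack=$ H  input=else int $  — expand H → else G int G
step 7: stack=$ G int G else  input=else int $  — match else
Stack after step 7: $ G int G (top = G).

G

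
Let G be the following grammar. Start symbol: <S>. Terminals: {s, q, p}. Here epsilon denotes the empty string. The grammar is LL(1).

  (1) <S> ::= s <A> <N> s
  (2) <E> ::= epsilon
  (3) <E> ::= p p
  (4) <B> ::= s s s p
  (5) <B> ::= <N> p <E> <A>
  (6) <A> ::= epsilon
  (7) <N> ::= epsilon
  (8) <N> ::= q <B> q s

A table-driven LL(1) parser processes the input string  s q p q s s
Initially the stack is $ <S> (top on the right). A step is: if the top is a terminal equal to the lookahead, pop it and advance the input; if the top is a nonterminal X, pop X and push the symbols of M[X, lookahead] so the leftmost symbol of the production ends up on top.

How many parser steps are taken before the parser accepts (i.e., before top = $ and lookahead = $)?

      Stack                  Input          Action
   1  $ <S>                  s q p q s s $  expand <S> ::= s <A> <N> s
   2  $ s <N> <A> s          s q p q s s $  match s
   3  $ s <N> <A>            q p q s s $    expand <A> ::= epsilon
   4  $ s <N>                q p q s s $    expand <N> ::= q <B> q s
   5  $ s s q <B> q          q p q s s $    match q
   6  $ s s q <B>            p q s s $      expand <B> ::= <N> p <E> <A>
   7  $ s s q <A> <E> p <N>  p q s s $      expand <N> ::= epsilon
   8  $ s s q <A> <E> p      p q s s $      match p
   9  $ s s q <A> <E>        q s s $        expand <E> ::= epsilon
  10  $ s s q <A>            q s s $        expand <A> ::= epsilon
  11  $ s s q                q s s $        match q
  12  $ s s                  s s $          match s
  13  $ s                    s $            match s
Accept reached after 13 steps.

13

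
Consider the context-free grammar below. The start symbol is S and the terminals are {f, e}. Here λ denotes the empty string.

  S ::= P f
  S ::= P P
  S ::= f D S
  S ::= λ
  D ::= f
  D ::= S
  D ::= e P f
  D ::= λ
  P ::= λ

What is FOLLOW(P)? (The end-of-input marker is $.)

FIRST(P): from P::=λ we get {λ}. So FIRST(P) = {λ}.
FIRST(S): from S::=P f we get {f}; from S::=P P we get {λ}; from S::=f D S we get {f}; from S::=λ we get {λ}. So FIRST(S) = {λ, f}.
FIRST(D): from D::=f we get {f}; from D::=S we get {λ, f}; from D::=e P f we get {e}; from D::=λ we get {λ}. So FIRST(D) = {λ, e, f}.
FOLLOW(S) includes $ since S is the start symbol.
FOLLOW(S): in S::=f D S, the suffix after S is empty (adds nothing new); in D::=S, the suffix after S is empty, so FOLLOW(S) ⊇ FOLLOW(D) = {$, f}. Thus FOLLOW(S) = {$, f}.
FOLLOW(D): in S::=f D S, D is followed by S with FIRST {λ, f}; in S::=f D S, the suffix after D is nullable, so FOLLOW(D) ⊇ FOLLOW(S) = {$, f}. Thus FOLLOW(D) = {$, f}.
FOLLOW(P): in S::=P f, P is followed by f with FIRST {f}; in S::=P P (occurrence 1), P is followed by P with FIRST {λ}; in S::=P P (occurrence 1), the suffix after P is nullable, so FOLLOW(P) ⊇ FOLLOW(S) = {$, f}; in S::=P P (occurrence 2), the suffix after P is empty, so FOLLOW(P) ⊇ FOLLOW(S) = {$, f}; in D::=e P f, P is followed by f with FIRST {f}. Thus FOLLOW(P) = {$, f}.

{$, f}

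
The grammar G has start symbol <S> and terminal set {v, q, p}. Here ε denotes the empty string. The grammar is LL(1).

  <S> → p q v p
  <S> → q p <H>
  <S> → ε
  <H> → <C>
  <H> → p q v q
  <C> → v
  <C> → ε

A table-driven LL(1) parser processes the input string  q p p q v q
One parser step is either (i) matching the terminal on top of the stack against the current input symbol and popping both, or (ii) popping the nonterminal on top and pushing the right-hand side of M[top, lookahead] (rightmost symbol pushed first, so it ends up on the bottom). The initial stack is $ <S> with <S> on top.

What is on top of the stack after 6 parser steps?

v

     Stack      Input          Action
  1  $ <S>      q p p q v q $  expand <S> → q p <H>
  2  $ <H> p q  q p p q v q $  match q
  3  $ <H> p    p p q v q $    match p
  4  $ <H>      p q v q $      expand <H> → p q v q
  5  $ q v q p  p q v q $      match p
  6  $ q v q    q v q $        match q
Stack after step 6: $ q v (top = v).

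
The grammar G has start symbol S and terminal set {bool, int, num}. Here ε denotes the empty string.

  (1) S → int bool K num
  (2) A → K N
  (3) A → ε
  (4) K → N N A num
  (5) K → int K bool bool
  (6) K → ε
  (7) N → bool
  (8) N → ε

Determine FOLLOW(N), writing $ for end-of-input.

{bool, int, num}

FIRST(S): from S→int bool K num we get {int}. So FIRST(S) = {int}.
FIRST(N): from N→bool we get {bool}; from N→ε we get {ε}. So FIRST(N) = {ε, bool}.
FIRST(A): from A→K N we get {ε, bool, int, num}; from A→ε we get {ε}. So FIRST(A) = {ε, bool, int, num}.
FIRST(K): from K→N N A num we get {bool, int, num}; from K→int K bool bool we get {int}; from K→ε we get {ε}. So FIRST(K) = {ε, bool, int, num}.
FOLLOW(S) includes $ since S is the start symbol.
FOLLOW(S): S appears on no right-hand side. Thus FOLLOW(S) = {$}.
FOLLOW(A): in K→N N A num, A is followed by num with FIRST {num}. Thus FOLLOW(A) = {num}.
FOLLOW(K): in S→int bool K num, K is followed by num with FIRST {num}; in A→K N, K is followed by N with FIRST {ε, bool}; in A→K N, the suffix after K is nullable, so FOLLOW(K) ⊇ FOLLOW(A) = {num}; in K→int K bool bool, K is followed by bool bool with FIRST {bool}. Thus FOLLOW(K) = {bool, num}.
FOLLOW(N): in A→K N, the suffix after N is empty, so FOLLOW(N) ⊇ FOLLOW(A) = {num}; in K→N N A num (occurrence 1), N is followed by N A num with FIRST {bool, int, num}; in K→N N A num (occurrence 2), N is followed by A num with FIRST {bool, int, num}. Thus FOLLOW(N) = {bool, int, num}.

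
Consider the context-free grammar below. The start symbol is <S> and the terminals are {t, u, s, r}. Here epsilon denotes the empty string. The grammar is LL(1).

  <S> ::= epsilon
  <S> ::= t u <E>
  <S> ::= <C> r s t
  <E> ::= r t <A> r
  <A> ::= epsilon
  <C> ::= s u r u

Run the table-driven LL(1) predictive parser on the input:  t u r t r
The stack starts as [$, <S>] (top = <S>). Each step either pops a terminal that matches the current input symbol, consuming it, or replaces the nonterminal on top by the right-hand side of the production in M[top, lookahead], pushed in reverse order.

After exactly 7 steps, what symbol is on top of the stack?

step 1: stack=$ <S>  input=t u r t r $  — expand <S> ::= t u <E>
step 2: stack=$ <E> u t  input=t u r t r $  — match t
step 3: stack=$ <E> u  input=u r t r $  — match u
step 4: stack=$ <E>  input=r t r $  — expand <E> ::= r t <A> r
step 5: stack=$ r <A> t r  input=r t r $  — match r
step 6: stack=$ r <A> t  input=t r $  — match t
step 7: stack=$ r <A>  input=r $  — expand <A> ::= epsilon
Stack after step 7: $ r (top = r).

r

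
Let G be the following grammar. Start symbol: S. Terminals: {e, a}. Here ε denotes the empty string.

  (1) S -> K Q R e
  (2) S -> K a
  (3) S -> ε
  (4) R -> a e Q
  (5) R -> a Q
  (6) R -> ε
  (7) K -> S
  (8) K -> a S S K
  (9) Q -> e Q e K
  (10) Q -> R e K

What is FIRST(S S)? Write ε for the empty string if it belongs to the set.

FIRST(R) = {ε, a}
FIRST(Q) = {a, e}  (via R e K)
FIRST(S) = {ε, a, e}  (via K Q R e, K a)
FIRST(K) = {ε, a, e}  (via S)
FIRST(S S): take FIRST of each symbol in turn, carrying on past any symbol whose FIRST contains ε; result {ε, a, e}.

{ε, a, e}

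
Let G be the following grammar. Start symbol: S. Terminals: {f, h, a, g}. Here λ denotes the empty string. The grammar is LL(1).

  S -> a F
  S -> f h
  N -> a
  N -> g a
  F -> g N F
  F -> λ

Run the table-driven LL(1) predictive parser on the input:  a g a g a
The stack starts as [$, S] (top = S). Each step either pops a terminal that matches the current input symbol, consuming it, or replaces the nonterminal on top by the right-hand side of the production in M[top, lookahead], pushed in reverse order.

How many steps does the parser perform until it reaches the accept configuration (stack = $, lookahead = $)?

11

      Stack    Input        Action
   1  $ S      a g a g a $  expand S -> a F
   2  $ F a    a g a g a $  match a
   3  $ F      g a g a $    expand F -> g N F
   4  $ F N g  g a g a $    match g
   5  $ F N    a g a $      expand N -> a
   6  $ F a    a g a $      match a
   7  $ F      g a $        expand F -> g N F
   8  $ F N g  g a $        match g
   9  $ F N    a $          expand N -> a
  10  $ F a    a $          match a
  11  $ F      $            expand F -> λ
Accept reached after 11 steps.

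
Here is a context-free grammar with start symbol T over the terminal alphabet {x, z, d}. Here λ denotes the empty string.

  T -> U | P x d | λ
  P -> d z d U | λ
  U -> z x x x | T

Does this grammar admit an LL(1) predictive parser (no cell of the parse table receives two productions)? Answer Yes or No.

No

FIRST(T) = {λ, d, x, z}
FIRST(P) = {λ, d}
FIRST(U) = {λ, d, x, z}
FOLLOW(T) = {$, x}
FOLLOW(P) = {x}
FOLLOW(U) = {$, x}
Cell M[T, $] receives both T -> U and T -> λ — the grammar is not LL(1).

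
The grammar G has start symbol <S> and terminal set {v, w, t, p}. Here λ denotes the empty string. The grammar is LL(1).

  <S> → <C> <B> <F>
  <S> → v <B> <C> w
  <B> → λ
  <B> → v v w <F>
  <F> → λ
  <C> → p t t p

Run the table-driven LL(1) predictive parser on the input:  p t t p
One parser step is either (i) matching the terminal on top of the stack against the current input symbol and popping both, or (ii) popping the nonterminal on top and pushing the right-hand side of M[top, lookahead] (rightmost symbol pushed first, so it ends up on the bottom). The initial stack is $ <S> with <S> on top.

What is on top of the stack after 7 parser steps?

<F>

step 1: stack=$ <S>  input=p t t p $  — expand <S> → <C> <B> <F>
step 2: stack=$ <F> <B> <C>  input=p t t p $  — expand <C> → p t t p
step 3: stack=$ <F> <B> p t t p  input=p t t p $  — match p
step 4: stack=$ <F> <B> p t t  input=t t p $  — match t
step 5: stack=$ <F> <B> p t  input=t p $  — match t
step 6: stack=$ <F> <B> p  input=p $  — match p
step 7: stack=$ <F> <B>  input=$  — expand <B> → λ
Stack after step 7: $ <F> (top = <F>).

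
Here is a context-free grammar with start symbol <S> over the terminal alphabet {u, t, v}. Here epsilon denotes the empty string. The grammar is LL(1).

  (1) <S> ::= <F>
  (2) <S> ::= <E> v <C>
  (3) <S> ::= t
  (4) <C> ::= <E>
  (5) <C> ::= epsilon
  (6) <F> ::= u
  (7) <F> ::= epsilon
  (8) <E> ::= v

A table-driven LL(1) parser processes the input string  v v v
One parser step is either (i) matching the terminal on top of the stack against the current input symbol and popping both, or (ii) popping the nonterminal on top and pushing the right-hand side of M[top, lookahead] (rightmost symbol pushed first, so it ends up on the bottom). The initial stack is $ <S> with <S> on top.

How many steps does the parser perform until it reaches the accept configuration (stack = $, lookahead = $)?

step 1: stack=$ <S>  input=v v v $  — expand <S> ::= <E> v <C>
step 2: stack=$ <C> v <E>  input=v v v $  — expand <E> ::= v
step 3: stack=$ <C> v v  input=v v v $  — match v
step 4: stack=$ <C> v  input=v v $  — match v
step 5: stack=$ <C>  input=v $  — expand <C> ::= <E>
step 6: stack=$ <E>  input=v $  — expand <E> ::= v
step 7: stack=$ v  input=v $  — match v
Accept reached after 7 steps.

7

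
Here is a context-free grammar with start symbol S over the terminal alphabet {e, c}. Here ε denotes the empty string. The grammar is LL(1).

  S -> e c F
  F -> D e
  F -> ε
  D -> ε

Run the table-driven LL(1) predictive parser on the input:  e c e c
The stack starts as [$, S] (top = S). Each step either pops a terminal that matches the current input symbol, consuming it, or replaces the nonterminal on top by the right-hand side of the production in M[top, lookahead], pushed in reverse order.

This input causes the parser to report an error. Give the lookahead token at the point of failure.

     Stack    Input      Action
  1  $ S      e c e c $  expand S -> e c F
  2  $ F c e  e c e c $  match e
  3  $ F c    c e c $    match c
  4  $ F      e c $      expand F -> D e
  5  $ e D    e c $      expand D -> ε
  6  $ e      e c $      match e
  7  $        c $        error: stack empty but input remains

c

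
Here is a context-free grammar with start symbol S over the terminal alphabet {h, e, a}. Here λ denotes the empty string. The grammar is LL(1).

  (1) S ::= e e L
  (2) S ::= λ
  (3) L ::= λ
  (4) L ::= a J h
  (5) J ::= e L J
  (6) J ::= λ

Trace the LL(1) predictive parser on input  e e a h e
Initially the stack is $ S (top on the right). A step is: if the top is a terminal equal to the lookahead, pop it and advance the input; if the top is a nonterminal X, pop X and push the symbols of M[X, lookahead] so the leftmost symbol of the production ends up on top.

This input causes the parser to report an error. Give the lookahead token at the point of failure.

e

step 1: stack=$ S  input=e e a h e $  — expand S ::= e e L
step 2: stack=$ L e e  input=e e a h e $  — match e
step 3: stack=$ L e  input=e a h e $  — match e
step 4: stack=$ L  input=a h e $  — expand L ::= a J h
step 5: stack=$ h J a  input=a h e $  — match a
step 6: stack=$ h J  input=h e $  — expand J ::= λ
step 7: stack=$ h  input=h e $  — match h
step 8: stack=$  input=e $  — error: stack empty but input remains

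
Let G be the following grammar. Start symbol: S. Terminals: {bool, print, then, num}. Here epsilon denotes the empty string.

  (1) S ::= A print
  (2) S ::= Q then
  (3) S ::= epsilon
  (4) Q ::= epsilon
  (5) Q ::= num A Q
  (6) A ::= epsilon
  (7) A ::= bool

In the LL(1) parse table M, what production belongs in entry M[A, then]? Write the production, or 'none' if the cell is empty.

A ::= epsilon

FIRST(Q): from Q::=epsilon we get {epsilon}; from Q::=num A Q we get {num}. So FIRST(Q) = {epsilon, num}.
FIRST(A): from A::=epsilon we get {epsilon}; from A::=bool we get {bool}. So FIRST(A) = {epsilon, bool}.
FIRST(S): from S::=A print we get {bool, print}; from S::=Q then we get {num, then}; from S::=epsilon we get {epsilon}. So FIRST(S) = {epsilon, bool, num, print, then}.
FOLLOW(S) includes $ since S is the start symbol.
FOLLOW(Q): in S::=Q then, Q is followed by then with FIRST {then}; in Q::=num A Q, the suffix after Q is empty (adds nothing new). Thus FOLLOW(Q) = {then}.
FOLLOW(A): in S::=A print, A is followed by print with FIRST {print}; in Q::=num A Q, A is followed by Q with FIRST {epsilon, num}; in Q::=num A Q, the suffix after A is nullable, so FOLLOW(A) ⊇ FOLLOW(Q) = {then}. Thus FOLLOW(A) = {num, print, then}.
For A ::= epsilon: FIRST(epsilon) = {epsilon}, so it goes in M[A, t] for t ∈ {}; since epsilon ∈ FIRST, also for every t ∈ FOLLOW(A) = {num, print, then}.
For A ::= bool: FIRST(bool) = {bool}, so it goes in M[A, t] for t ∈ {bool}.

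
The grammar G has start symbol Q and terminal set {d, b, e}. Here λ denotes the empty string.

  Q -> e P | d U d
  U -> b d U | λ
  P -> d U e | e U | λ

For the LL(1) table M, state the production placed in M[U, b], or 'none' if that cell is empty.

U -> b d U

FIRST(Q) = {d, e}
FIRST(U) = {λ, b}
FIRST(P) = {λ, d, e}
FOLLOW(Q) includes $ since Q is the start symbol.
FOLLOW(P): in Q->e P, the suffix after P is empty, so FOLLOW(P) ⊇ FOLLOW(Q) = {$}. Thus FOLLOW(P) = {$}.
FOLLOW(U): in Q->d U d, U is followed by d with FIRST {d}; in U->b d U, the suffix after U is empty (adds nothing new); in P->d U e, U is followed by e with FIRST {e}; in P->e U, the suffix after U is empty, so FOLLOW(U) ⊇ FOLLOW(P) = {$}. Thus FOLLOW(U) = {$, d, e}.
For U -> b d U: FIRST(b d U) = {b}, so it goes in M[U, t] for t ∈ {b}.
For U -> λ: FIRST(λ) = {λ}, so it goes in M[U, t] for t ∈ {}; since λ ∈ FIRST, also for every t ∈ FOLLOW(U) = {$, d, e}.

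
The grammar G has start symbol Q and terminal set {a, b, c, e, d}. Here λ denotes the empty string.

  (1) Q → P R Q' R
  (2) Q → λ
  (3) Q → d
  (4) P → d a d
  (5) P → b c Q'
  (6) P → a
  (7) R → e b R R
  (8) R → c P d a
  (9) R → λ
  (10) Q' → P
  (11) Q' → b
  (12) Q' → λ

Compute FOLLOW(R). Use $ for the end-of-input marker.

{$, a, b, c, d, e}

FIRST(P) = {a, b, d}
FIRST(R) = {λ, c, e}
FIRST(Q) = {λ, a, b, d}  (via P R Q' R)
FIRST(Q') = {λ, a, b, d}  (via P)
FOLLOW(Q) includes $ since Q is the start symbol.
FOLLOW(Q): Q appears on no right-hand side. Thus FOLLOW(Q) = {$}.
FOLLOW(R): in Q→P R Q' R (occurrence 1), R is followed by Q' R with FIRST {λ, a, b, c, d, e}; in Q→P R Q' R (occurrence 1), the suffix after R is nullable, so FOLLOW(R) ⊇ FOLLOW(Q) = {$}; in Q→P R Q' R (occurrence 2), the suffix after R is empty, so FOLLOW(R) ⊇ FOLLOW(Q) = {$}; in R→e b R R (occurrence 1), R is followed by R with FIRST {λ, c, e}; in R→e b R R (occurrence 1), the suffix after R is nullable (adds nothing new); in R→e b R R (occurrence 2), the suffix after R is empty (adds nothing new). Thus FOLLOW(R) = {$, a, b, c, d, e}.
FOLLOW(P): in Q→P R Q' R, P is followed by R Q' R with FIRST {λ, a, b, c, d, e}; in Q→P R Q' R, the suffix after P is nullable, so FOLLOW(P) ⊇ FOLLOW(Q) = {$}; in R→c P d a, P is followed by d a with FIRST {d}; in Q'→P, the suffix after P is empty, so FOLLOW(P) ⊇ FOLLOW(Q') = {$, a, b, c, d, e}. Thus FOLLOW(P) = {$, a, b, c, d, e}.
FOLLOW(Q'): in Q→P R Q' R, Q' is followed by R with FIRST {λ, c, e}; in Q→P R Q' R, the suffix after Q' is nullable, so FOLLOW(Q') ⊇ FOLLOW(Q) = {$}; in P→b c Q', the suffix after Q' is empty, so FOLLOW(Q') ⊇ FOLLOW(P) = {$, a, b, c, d, e}. Thus FOLLOW(Q') = {$, a, b, c, d, e}.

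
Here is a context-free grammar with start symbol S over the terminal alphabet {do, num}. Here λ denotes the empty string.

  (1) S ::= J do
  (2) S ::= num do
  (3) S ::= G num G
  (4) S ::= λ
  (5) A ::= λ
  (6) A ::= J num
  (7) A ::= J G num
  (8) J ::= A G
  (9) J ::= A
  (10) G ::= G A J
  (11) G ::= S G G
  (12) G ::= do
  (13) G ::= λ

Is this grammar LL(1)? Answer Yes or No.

No

FIRST(S) = {λ, do, num}
FIRST(A) = {λ, do, num}
FIRST(J) = {λ, do, num}
FIRST(G) = {λ, do, num}
FOLLOW(S) = {$, do, num}
FOLLOW(A) = {$, do, num}
FOLLOW(J) = {$, do, num}
FOLLOW(G) = {$, do, num}
Cell M[A, do] receives both A ::= λ and A ::= J num and A ::= J G num — the grammar is not LL(1).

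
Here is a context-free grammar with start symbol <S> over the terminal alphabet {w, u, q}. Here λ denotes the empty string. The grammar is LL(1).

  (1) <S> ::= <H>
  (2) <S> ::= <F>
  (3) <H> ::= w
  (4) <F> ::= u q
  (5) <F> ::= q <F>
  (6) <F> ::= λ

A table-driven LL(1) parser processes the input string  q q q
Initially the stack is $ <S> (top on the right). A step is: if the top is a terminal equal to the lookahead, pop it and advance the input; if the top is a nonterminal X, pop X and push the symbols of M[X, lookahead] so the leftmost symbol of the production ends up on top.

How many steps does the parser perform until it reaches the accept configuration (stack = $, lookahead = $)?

step 1: stack=$ <S>  input=q q q $  — expand <S> ::= <F>
step 2: stack=$ <F>  input=q q q $  — expand <F> ::= q <F>
step 3: stack=$ <F> q  input=q q q $  — match q
step 4: stack=$ <F>  input=q q $  — expand <F> ::= q <F>
step 5: stack=$ <F> q  input=q q $  — match q
step 6: stack=$ <F>  input=q $  — expand <F> ::= q <F>
step 7: stack=$ <F> q  input=q $  — match q
step 8: stack=$ <F>  input=$  — expand <F> ::= λ
Accept reached after 8 steps.

8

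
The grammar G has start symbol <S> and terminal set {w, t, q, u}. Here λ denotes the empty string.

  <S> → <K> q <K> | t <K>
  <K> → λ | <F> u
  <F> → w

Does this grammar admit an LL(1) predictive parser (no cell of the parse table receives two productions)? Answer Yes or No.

FIRST(<S>) = {q, t, w}
FIRST(<K>) = {λ, w}
FIRST(<F>) = {w}
FOLLOW(<S>) = {$}
FOLLOW(<K>) = {$, q}
FOLLOW(<F>) = {u}
Each cell of M receives at most one production.

Yes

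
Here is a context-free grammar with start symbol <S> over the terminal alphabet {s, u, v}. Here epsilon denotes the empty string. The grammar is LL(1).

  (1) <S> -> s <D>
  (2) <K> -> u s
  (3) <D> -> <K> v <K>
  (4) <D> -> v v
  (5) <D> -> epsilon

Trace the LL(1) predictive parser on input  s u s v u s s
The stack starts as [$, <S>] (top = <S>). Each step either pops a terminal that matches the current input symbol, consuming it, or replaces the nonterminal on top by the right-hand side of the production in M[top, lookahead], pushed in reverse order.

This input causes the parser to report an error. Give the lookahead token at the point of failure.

step 1: stack=$ <S>  input=s u s v u s s $  — expand <S> -> s <D>
step 2: stack=$ <D> s  input=s u s v u s s $  — match s
step 3: stack=$ <D>  input=u s v u s s $  — expand <D> -> <K> v <K>
step 4: stack=$ <K> v <K>  input=u s v u s s $  — expand <K> -> u s
step 5: stack=$ <K> v s u  input=u s v u s s $  — match u
step 6: stack=$ <K> v s  input=s v u s s $  — match s
step 7: stack=$ <K> v  input=v u s s $  — match v
step 8: stack=$ <K>  input=u s s $  — expand <K> -> u s
step 9: stack=$ s u  input=u s s $  — match u
step 10: stack=$ s  input=s s $  — match s
step 11: stack=$  input=s $  — error: stack empty but input remains

s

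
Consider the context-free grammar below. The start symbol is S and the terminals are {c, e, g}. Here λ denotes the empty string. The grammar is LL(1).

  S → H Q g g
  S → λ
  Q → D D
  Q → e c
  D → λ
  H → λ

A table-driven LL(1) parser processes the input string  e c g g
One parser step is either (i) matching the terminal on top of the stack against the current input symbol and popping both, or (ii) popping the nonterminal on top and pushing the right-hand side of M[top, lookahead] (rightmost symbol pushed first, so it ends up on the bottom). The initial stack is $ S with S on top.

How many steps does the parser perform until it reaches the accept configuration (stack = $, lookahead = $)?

step 1: stack=$ S  input=e c g g $  — expand S → H Q g g
step 2: stack=$ g g Q H  input=e c g g $  — expand H → λ
step 3: stack=$ g g Q  input=e c g g $  — expand Q → e c
step 4: stack=$ g g c e  input=e c g g $  — match e
step 5: stack=$ g g c  input=c g g $  — match c
step 6: stack=$ g g  input=g g $  — match g
step 7: stack=$ g  input=g $  — match g
Accept reached after 7 steps.

7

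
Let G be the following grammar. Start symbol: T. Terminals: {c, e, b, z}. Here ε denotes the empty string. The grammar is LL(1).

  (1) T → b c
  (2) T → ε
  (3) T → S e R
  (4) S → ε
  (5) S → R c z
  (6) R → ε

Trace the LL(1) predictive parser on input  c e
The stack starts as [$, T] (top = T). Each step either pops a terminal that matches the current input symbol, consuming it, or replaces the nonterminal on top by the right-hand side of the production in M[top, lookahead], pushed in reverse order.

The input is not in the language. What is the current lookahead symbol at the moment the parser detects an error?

step 1: stack=$ T  input=c e $  — expand T → S e R
step 2: stack=$ R e S  input=c e $  — expand S → R c z
step 3: stack=$ R e z c R  input=c e $  — expand R → ε
step 4: stack=$ R e z c  input=c e $  — match c
step 5: stack=$ R e z  input=e $  — error: top is terminal z but lookahead is e

e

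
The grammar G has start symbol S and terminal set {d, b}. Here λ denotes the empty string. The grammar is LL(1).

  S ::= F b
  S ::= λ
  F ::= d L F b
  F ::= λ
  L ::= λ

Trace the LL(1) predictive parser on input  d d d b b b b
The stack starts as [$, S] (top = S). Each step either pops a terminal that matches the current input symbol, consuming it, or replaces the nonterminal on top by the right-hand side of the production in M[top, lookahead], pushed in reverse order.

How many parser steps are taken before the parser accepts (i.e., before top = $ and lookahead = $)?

15

step 1: stack=$ S  input=d d d b b b b $  — expand S ::= F b
step 2: stack=$ b F  input=d d d b b b b $  — expand F ::= d L F b
step 3: stack=$ b b F L d  input=d d d b b b b $  — match d
step 4: stack=$ b b F L  input=d d b b b b $  — expand L ::= λ
step 5: stack=$ b b F  input=d d b b b b $  — expand F ::= d L F b
step 6: stack=$ b b b F L d  input=d d b b b b $  — match d
step 7: stack=$ b b b F L  input=d b b b b $  — expand L ::= λ
step 8: stack=$ b b b F  input=d b b b b $  — expand F ::= d L F b
step 9: stack=$ b b b b F L d  input=d b b b b $  — match d
step 10: stack=$ b b b b F L  input=b b b b $  — expand L ::= λ
step 11: stack=$ b b b b F  input=b b b b $  — expand F ::= λ
step 12: stack=$ b b b b  input=b b b b $  — match b
step 13: stack=$ b b b  input=b b b $  — match b
step 14: stack=$ b b  input=b b $  — match b
step 15: stack=$ b  input=b $  — match b
Accept reached after 15 steps.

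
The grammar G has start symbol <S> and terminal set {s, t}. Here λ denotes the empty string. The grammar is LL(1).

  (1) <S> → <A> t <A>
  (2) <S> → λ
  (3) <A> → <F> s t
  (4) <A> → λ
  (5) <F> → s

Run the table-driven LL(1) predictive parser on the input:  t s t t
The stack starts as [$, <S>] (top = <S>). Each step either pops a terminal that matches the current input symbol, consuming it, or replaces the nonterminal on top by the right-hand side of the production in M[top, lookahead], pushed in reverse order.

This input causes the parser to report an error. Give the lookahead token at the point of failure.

t

     Stack        Input      Action
  1  $ <S>        t s t t $  expand <S> → <A> t <A>
  2  $ <A> t <A>  t s t t $  expand <A> → λ
  3  $ <A> t      t s t t $  match t
  4  $ <A>        s t t $    expand <A> → <F> s t
  5  $ t s <F>    s t t $    expand <F> → s
  6  $ t s s      s t t $    match s
  7  $ t s        t t $      error: top is terminal s but lookahead is t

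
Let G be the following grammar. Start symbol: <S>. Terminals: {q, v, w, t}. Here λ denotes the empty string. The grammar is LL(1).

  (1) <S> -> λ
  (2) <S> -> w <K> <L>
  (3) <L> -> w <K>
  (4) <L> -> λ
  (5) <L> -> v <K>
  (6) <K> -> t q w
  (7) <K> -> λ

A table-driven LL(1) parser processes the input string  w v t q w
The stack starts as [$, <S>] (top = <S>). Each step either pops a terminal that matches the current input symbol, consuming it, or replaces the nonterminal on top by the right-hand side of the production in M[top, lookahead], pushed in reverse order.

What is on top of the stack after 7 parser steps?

q

     Stack        Input        Action
  1  $ <S>        w v t q w $  expand <S> -> w <K> <L>
  2  $ <L> <K> w  w v t q w $  match w
  3  $ <L> <K>    v t q w $    expand <K> -> λ
  4  $ <L>        v t q w $    expand <L> -> v <K>
  5  $ <K> v      v t q w $    match v
  6  $ <K>        t q w $      expand <K> -> t q w
  7  $ w q t      t q w $      match t
Stack after step 7: $ w q (top = q).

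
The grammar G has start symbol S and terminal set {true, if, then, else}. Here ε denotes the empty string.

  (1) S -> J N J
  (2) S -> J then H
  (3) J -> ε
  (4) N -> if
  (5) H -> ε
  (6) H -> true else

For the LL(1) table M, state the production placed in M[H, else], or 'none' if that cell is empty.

none

FIRST(J) = {ε}
FIRST(N) = {if}
FIRST(H) = {ε, true}
FIRST(S) = {if, then}  (via J N J, J then H)
FOLLOW(S) includes $ since S is the start symbol.
FOLLOW(S): S appears on no right-hand side. Thus FOLLOW(S) = {$}.
FOLLOW(H): in S->J then H, the suffix after H is empty, so FOLLOW(H) ⊇ FOLLOW(S) = {$}. Thus FOLLOW(H) = {$}.
For H -> ε: FIRST(ε) = {ε}, so it goes in M[H, t] for t ∈ {}; since ε ∈ FIRST, also for every t ∈ FOLLOW(H) = {$}.
For H -> true else: FIRST(true else) = {true}, so it goes in M[H, t] for t ∈ {true}.
None of these place a production in M[H, else].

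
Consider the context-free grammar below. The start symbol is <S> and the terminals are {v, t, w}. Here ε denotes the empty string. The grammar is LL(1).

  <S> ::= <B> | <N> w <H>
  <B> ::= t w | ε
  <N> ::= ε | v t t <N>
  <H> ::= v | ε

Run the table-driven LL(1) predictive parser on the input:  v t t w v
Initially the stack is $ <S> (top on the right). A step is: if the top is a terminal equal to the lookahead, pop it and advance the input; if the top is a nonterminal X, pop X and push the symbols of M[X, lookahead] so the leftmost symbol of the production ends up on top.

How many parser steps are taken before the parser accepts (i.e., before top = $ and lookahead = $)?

9

step 1: stack=$ <S>  input=v t t w v $  — expand <S> ::= <N> w <H>
step 2: stack=$ <H> w <N>  input=v t t w v $  — expand <N> ::= v t t <N>
step 3: stack=$ <H> w <N> t t v  input=v t t w v $  — match v
step 4: stack=$ <H> w <N> t t  input=t t w v $  — match t
step 5: stack=$ <H> w <N> t  input=t w v $  — match t
step 6: stack=$ <H> w <N>  input=w v $  — expand <N> ::= ε
step 7: stack=$ <H> w  input=w v $  — match w
step 8: stack=$ <H>  input=v $  — expand <H> ::= v
step 9: stack=$ v  input=v $  — match v
Accept reached after 9 steps.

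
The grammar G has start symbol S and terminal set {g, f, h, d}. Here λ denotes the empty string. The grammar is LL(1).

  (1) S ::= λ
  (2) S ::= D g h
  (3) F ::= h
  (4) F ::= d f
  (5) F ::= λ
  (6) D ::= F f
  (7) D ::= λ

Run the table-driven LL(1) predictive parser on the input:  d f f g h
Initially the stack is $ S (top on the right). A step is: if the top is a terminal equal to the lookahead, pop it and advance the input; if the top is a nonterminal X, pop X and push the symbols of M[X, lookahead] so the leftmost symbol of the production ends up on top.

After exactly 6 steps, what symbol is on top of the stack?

g

step 1: stack=$ S  input=d f f g h $  — expand S ::= D g h
step 2: stack=$ h g D  input=d f f g h $  — expand D ::= F f
step 3: stack=$ h g f F  input=d f f g h $  — expand F ::= d f
step 4: stack=$ h g f f d  input=d f f g h $  — match d
step 5: stack=$ h g f f  input=f f g h $  — match f
step 6: stack=$ h g f  input=f g h $  — match f
Stack after step 6: $ h g (top = g).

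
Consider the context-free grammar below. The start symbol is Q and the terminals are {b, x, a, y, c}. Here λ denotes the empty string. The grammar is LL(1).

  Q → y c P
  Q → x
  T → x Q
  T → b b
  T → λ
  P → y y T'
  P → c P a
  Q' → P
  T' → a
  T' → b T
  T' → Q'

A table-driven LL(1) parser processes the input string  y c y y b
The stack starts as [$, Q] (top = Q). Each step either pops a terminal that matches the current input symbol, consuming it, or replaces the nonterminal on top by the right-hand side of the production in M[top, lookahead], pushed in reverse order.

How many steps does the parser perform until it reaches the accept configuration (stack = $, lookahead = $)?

step 1: stack=$ Q  input=y c y y b $  — expand Q → y c P
step 2: stack=$ P c y  input=y c y y b $  — match y
step 3: stack=$ P c  input=c y y b $  — match c
step 4: stack=$ P  input=y y b $  — expand P → y y T'
step 5: stack=$ T' y y  input=y y b $  — match y
step 6: stack=$ T' y  input=y b $  — match y
step 7: stack=$ T'  input=b $  — expand T' → b T
step 8: stack=$ T b  input=b $  — match b
step 9: stack=$ T  input=$  — expand T → λ
Accept reached after 9 steps.

9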